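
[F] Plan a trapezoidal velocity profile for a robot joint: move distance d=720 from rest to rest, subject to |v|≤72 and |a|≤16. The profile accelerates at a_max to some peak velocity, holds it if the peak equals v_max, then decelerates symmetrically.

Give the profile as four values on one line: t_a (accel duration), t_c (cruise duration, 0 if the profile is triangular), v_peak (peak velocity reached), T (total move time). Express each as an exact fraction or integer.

vₘ²/aₘ = 72²/16 = 324
720 ≥ 324 ⇒ cruise phase
t_a = 72/16 = 9/2; v_peak = 72
d_cruise = 720 − 324 = 396; t_c = 396/72 = 11/2
T = 2·9/2 + 11/2 = 29/2

t_a=9/2 t_c=11/2 v_peak=72 T=29/2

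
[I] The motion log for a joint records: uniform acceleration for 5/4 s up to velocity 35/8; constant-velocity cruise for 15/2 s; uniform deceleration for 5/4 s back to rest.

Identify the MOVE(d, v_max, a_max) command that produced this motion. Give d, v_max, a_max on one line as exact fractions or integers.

d=1225/32 v_max=35/8 a_max=7/2

a_max = (35/8)/(5/4) = 7/2
d_a = ½·35/8·5/4 = 175/64; d_c = 35/8·15/2 = 525/16
d = 2·175/64 + 525/16 = 1225/32
t_c = 15/2 > 0 ⇒ limit active, v_max = 35/8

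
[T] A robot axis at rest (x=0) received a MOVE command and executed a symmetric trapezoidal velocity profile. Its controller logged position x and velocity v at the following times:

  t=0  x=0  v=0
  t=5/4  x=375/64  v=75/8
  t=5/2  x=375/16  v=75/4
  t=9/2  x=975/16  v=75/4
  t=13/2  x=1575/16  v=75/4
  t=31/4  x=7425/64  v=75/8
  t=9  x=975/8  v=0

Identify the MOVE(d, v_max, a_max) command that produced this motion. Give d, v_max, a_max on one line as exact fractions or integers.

d=975/8 v_max=75/4 a_max=15/2

final state: t=9, x=975/8, v=0 → d = 975/8
a_max = (75/8−0)/(5/4−0) = 15/2
max v = 75/4 over t∈[5/2,13/2] → v_max = 75/4
check: 75/4·(5/2+4) = 975/8 ✓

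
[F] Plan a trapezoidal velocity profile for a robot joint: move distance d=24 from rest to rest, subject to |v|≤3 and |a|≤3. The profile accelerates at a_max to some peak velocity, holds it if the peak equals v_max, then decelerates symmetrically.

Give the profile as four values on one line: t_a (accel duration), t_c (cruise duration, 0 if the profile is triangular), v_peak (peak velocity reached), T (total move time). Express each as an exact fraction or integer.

vₘ²/aₘ = 3²/3 = 3
24 ≥ 3 ⇒ cruise phase
t_a = 3/3 = 1; v_peak = 3
d_cruise = 24 − 3 = 21; t_c = 21/3 = 7
T = 2·1 + 7 = 9

t_a=1 t_c=7 v_peak=3 T=9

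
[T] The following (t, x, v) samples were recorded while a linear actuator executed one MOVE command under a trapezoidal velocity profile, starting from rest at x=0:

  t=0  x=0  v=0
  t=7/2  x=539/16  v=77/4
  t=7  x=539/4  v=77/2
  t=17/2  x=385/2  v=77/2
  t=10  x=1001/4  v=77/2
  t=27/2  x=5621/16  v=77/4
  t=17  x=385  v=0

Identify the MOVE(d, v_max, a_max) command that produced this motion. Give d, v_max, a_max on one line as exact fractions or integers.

final state: t=17, x=385, v=0 → d = 385
a_max = (77/4−0)/(7/2−0) = 11/2
max v = 77/2 over t∈[7,10] → v_max = 77/2
check: 77/2·(7+3) = 385 ✓

d=385 v_max=77/2 a_max=11/2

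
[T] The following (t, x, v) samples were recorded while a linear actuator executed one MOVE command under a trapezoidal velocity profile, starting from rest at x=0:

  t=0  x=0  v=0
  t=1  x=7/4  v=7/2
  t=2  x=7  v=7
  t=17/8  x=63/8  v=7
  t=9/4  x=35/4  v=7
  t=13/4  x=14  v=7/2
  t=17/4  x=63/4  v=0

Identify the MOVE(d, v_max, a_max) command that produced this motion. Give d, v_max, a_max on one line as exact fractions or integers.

final state: t=17/4, x=63/4, v=0 → d = 63/4
a_max = (7/2−0)/(1−0) = 7/2
max v = 7 over t∈[2,9/4] → v_max = 7
check: 7·(2+1/4) = 63/4 ✓

d=63/4 v_max=7 a_max=7/2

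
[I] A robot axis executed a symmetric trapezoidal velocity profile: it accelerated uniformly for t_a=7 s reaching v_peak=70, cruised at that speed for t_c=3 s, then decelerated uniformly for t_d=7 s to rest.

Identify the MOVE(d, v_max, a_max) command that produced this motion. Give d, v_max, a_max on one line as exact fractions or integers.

d=700 v_max=70 a_max=10

a_max = 70/7 = 10
d_a = ½·70·7 = 245; d_c = 70·3 = 210
d = 2·245 + 210 = 700
t_c = 3 > 0 → v_max = v_peak = 70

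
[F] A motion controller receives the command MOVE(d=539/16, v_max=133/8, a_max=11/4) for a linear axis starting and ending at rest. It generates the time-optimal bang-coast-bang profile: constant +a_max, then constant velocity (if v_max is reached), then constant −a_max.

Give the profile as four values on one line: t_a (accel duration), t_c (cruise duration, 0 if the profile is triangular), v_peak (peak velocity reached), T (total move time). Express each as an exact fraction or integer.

t_a=7/2 t_c=0 v_peak=77/8 T=7

v_max²/a_max = (133/8)²/(11/4) = 17689/176
539/16 < 17689/176 → triangular
v_peak = √(539/16·11/4) = √(5929/64) = 77/8
t_a = (77/8)/(11/4) = 7/2; t_c = 0
T = 2·7/2 = 7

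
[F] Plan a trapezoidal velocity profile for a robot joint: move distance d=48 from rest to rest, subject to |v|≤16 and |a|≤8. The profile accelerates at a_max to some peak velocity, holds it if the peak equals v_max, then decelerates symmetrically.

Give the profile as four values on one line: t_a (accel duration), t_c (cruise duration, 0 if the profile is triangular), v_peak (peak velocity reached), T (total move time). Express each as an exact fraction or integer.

t_a=2 t_c=1 v_peak=16 T=5

(v_max)²/a_max = 16²/8 = 32
48 ≥ 32 ⇒ cruise phase
t_a = 16/8 = 2; v_peak = 16
d_cruise = 48 − 32 = 16; t_c = 16/16 = 1
T = 2·2 + 1 = 5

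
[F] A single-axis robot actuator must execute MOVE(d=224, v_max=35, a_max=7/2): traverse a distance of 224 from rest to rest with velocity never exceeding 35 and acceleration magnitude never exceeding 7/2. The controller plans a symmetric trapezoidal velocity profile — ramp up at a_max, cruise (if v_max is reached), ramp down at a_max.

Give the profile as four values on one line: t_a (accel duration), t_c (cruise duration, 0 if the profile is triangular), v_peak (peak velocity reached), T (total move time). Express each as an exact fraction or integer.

t_a=8 t_c=0 v_peak=28 T=16

(v_max)²/a_max = 35²/(7/2) = 350
224 < 350 so t_c = 0
v_peak = √(224·7/2) = √784 = 28
t_a = 28/(7/2) = 8; t_c = 0
T = 2·8 = 16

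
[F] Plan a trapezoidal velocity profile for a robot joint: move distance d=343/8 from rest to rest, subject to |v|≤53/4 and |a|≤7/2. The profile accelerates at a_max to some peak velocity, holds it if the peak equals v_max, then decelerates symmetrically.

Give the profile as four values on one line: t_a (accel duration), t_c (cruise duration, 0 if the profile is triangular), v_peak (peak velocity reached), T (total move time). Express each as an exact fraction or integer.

v_max²/a_max = (53/4)²/(7/2) = 2809/56
343/8 < 2809/56 → triangular
v_peak = √(343/8·7/2) = √(2401/16) = 49/4
t_a = (49/4)/(7/2) = 7/2; t_c = 0
T = 2·7/2 = 7

t_a=7/2 t_c=0 v_peak=49/4 T=7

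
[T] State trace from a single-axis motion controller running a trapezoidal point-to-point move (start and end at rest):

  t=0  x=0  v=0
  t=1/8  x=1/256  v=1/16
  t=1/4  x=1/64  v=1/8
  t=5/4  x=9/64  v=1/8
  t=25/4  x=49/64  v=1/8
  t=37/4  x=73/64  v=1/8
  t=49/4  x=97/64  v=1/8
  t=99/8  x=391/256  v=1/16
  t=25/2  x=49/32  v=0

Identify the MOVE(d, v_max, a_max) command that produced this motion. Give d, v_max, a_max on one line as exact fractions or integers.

final state: t=25/2, x=49/32, v=0 → d = 49/32
a_max = (1/16−0)/(1/8−0) = 1/2
max v = 1/8 over t∈[1/4,49/4] → v_max = 1/8
check: 1/8·(1/4+12) = 49/32 ✓

d=49/32 v_max=1/8 a_max=1/2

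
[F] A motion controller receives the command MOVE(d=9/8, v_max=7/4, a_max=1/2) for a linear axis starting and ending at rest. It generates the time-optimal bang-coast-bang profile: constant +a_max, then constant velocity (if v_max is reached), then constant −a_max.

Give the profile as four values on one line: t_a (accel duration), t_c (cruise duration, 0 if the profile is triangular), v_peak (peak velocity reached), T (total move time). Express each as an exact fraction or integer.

t_a=3/2 t_c=0 v_peak=3/4 T=3

vₘ²/aₘ = (7/4)²/(1/2) = 49/8
9/8 < 49/8 ⇒ no cruise
v_peak = √(9/8·1/2) = √(9/16) = 3/4
t_a = (3/4)/(1/2) = 3/2; t_c = 0
T = 2·3/2 = 3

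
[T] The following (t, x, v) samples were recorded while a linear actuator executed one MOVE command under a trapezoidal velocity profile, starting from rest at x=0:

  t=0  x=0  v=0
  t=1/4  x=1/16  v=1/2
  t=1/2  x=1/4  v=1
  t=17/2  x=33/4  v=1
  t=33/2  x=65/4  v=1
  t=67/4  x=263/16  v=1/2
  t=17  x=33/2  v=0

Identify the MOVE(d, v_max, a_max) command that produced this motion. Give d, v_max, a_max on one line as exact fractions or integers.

d=33/2 v_max=1 a_max=2

final state: t=17, x=33/2, v=0 → d = 33/2
a_max = (1/2−0)/(1/4−0) = 2
max v = 1 over t∈[1/2,33/2] → v_max = 1
check: 1·(1/2+16) = 33/2 ✓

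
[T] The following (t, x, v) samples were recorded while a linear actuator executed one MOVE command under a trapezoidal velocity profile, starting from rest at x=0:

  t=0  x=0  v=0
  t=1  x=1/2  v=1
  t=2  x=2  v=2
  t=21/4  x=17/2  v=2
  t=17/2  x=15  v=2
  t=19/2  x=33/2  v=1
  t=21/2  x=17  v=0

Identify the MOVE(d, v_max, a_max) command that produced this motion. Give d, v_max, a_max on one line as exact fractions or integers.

final state: t=21/2, x=17, v=0 → d = 17
a_max = (1−0)/(1−0) = 1
max v = 2 over t∈[2,17/2] → v_max = 2
check: 2·(2+13/2) = 17 ✓

d=17 v_max=2 a_max=1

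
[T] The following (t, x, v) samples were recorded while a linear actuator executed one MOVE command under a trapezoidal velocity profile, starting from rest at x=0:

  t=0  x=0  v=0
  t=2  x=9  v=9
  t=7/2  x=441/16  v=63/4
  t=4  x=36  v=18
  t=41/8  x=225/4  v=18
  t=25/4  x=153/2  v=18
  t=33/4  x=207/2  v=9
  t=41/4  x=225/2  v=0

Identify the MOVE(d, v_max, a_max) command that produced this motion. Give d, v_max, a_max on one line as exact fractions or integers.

d=225/2 v_max=18 a_max=9/2

final state: t=41/4, x=225/2, v=0 → d = 225/2
a_max = (9−0)/(2−0) = 9/2
max v = 18 over t∈[4,25/4] → v_max = 18
check: 18·(4+9/4) = 225/2 ✓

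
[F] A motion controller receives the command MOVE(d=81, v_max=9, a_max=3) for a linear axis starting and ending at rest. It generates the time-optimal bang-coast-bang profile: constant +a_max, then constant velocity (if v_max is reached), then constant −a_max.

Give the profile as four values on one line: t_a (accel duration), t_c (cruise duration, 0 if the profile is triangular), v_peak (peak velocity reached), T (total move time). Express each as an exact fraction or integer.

(v_max)²/a_max = 9²/3 = 27
81 ≥ 27 ⇒ cruise phase
t_a = 9/3 = 3; v_peak = 9
d_cruise = 81 − 27 = 54; t_c = 54/9 = 6
T = 2·3 + 6 = 12

t_a=3 t_c=6 v_peak=9 T=12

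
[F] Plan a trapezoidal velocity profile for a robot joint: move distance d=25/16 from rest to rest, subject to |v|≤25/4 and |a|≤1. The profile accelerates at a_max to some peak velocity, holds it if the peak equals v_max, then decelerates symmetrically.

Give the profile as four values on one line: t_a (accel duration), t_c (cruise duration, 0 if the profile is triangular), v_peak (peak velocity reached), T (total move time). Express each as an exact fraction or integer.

t_a=5/4 t_c=0 v_peak=5/4 T=5/2

vₘ²/aₘ = (25/4)²/1 = 625/16
25/16 < 625/16 so t_c = 0
v_peak = √(25/16·1) = √(25/16) = 5/4
t_a = (5/4)/1 = 5/4; t_c = 0
T = 2·5/4 = 5/2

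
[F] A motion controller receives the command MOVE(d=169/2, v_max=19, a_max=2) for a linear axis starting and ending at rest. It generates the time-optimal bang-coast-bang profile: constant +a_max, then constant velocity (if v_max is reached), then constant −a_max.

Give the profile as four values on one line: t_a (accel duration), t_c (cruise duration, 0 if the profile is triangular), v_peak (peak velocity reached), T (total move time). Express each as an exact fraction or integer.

t_a=13/2 t_c=0 v_peak=13 T=13

vₘ²/aₘ = 19²/2 = 361/2
169/2 < 361/2 so t_c = 0
v_peak = √(169/2·2) = √169 = 13
t_a = 13/2; t_c = 0
T = 2·13/2 = 13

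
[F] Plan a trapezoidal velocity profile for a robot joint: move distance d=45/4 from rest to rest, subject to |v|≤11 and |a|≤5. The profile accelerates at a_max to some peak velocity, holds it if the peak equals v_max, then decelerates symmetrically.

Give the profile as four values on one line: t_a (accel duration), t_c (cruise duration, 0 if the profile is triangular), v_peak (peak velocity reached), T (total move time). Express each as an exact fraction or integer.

t_a=3/2 t_c=0 v_peak=15/2 T=3

vₘ²/aₘ = 11²/5 = 121/5
45/4 < 121/5 ⇒ no cruise
v_peak = √(45/4·5) = √(225/4) = 15/2
t_a = (15/2)/5 = 3/2; t_c = 0
T = 2·3/2 = 3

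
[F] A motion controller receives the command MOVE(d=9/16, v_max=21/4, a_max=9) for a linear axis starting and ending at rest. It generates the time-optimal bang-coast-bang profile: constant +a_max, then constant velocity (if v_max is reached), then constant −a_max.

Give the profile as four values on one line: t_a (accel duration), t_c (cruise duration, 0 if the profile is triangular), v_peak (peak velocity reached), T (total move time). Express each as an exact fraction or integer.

(v_max)²/a_max = (21/4)²/9 = 49/16
9/16 < 49/16 ⇒ no cruise
v_peak = √(9/16·9) = √(81/16) = 9/4
t_a = (9/4)/9 = 1/4; t_c = 0
T = 2·1/4 = 1/2

t_a=1/4 t_c=0 v_peak=9/4 T=1/2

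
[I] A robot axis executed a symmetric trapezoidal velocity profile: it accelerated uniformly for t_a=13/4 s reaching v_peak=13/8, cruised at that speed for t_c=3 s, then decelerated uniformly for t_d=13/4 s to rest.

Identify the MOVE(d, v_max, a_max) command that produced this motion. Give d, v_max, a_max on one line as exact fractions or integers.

a_max = (13/8)/(13/4) = 1/2
d_a = ½·13/8·13/4 = 169/64; d_c = 13/8·3 = 39/8
d = 2·169/64 + 39/8 = 325/32
t_c = 3 > 0 ⇒ limit active, v_max = 13/8

d=325/32 v_max=13/8 a_max=1/2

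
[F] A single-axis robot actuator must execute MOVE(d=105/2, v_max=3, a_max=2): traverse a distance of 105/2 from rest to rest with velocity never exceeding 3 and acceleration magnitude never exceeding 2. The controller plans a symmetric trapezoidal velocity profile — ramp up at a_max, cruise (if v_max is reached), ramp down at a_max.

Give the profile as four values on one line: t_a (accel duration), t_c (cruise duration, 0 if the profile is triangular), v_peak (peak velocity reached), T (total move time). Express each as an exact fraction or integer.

t_a=3/2 t_c=16 v_peak=3 T=19

(v_max)²/a_max = 3²/2 = 9/2
105/2 ≥ 9/2 ⇒ cruise phase
t_a = 3/2; v_peak = 3
d_cruise = 105/2 − 9/2 = 48; t_c = 48/3 = 16
T = 2·3/2 + 16 = 19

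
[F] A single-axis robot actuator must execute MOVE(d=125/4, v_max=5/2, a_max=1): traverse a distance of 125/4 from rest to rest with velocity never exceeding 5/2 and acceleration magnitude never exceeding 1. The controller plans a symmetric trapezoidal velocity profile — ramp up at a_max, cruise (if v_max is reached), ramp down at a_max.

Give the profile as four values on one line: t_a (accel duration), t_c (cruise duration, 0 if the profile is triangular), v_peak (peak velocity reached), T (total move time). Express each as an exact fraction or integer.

v_max²/a_max = (5/2)²/1 = 25/4
125/4 ≥ 25/4 so v_max reached
t_a = (5/2)/1 = 5/2; v_peak = 5/2
d_cruise = 125/4 − 25/4 = 25; t_c = 25/(5/2) = 10
T = 2·5/2 + 10 = 15

t_a=5/2 t_c=10 v_peak=5/2 T=15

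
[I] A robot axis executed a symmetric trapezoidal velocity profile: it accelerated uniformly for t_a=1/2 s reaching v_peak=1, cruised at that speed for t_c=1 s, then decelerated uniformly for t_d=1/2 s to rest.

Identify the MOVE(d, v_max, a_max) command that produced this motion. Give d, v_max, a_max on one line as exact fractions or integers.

d=3/2 v_max=1 a_max=2

a_max = 1/(1/2) = 2
d_a = ½·1·1/2 = 1/4; d_c = 1·1 = 1
d = 2·1/4 + 1 = 3/2
t_c = 1 > 0 so v_max = 1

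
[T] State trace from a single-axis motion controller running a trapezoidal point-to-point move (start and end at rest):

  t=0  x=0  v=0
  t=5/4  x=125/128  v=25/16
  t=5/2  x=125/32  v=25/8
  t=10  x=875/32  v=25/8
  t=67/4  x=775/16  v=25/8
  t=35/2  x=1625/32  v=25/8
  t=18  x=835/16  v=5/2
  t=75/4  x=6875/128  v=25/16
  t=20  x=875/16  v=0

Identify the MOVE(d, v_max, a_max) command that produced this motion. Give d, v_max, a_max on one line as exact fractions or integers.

d=875/16 v_max=25/8 a_max=5/4

final state: t=20, x=875/16, v=0 → d = 875/16
a_max = (25/16−0)/(5/4−0) = 5/4
max v = 25/8 over t∈[5/2,35/2] → v_max = 25/8
check: 25/8·(5/2+15) = 875/16 ✓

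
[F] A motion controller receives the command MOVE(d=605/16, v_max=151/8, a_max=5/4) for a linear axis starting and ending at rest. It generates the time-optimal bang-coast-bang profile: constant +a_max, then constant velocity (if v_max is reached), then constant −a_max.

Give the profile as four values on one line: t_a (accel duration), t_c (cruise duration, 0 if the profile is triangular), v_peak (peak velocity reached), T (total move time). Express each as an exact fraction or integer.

t_a=11/2 t_c=0 v_peak=55/8 T=11

(v_max)²/a_max = (151/8)²/(5/4) = 22801/80
605/16 < 22801/80 → triangular
v_peak = √(605/16·5/4) = √(3025/64) = 55/8
t_a = (55/8)/(5/4) = 11/2; t_c = 0
T = 2·11/2 = 11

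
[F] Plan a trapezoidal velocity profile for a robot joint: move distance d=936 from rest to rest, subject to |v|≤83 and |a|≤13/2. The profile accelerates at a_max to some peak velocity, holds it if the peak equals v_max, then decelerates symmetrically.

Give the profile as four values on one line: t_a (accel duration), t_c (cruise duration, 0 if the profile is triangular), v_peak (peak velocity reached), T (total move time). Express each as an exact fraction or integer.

(v_max)²/a_max = 83²/(13/2) = 13778/13
936 < 13778/13 → triangular
v_peak = √(936·13/2) = √6084 = 78
t_a = 78/(13/2) = 12; t_c = 0
T = 2·12 = 24

t_a=12 t_c=0 v_peak=78 T=24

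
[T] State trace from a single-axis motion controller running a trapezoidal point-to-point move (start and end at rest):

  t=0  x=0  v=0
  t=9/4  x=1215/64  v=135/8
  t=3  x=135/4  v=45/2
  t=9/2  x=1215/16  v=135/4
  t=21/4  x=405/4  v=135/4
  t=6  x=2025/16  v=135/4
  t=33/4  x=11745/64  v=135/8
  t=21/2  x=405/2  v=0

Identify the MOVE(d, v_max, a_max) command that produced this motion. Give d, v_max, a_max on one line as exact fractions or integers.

d=405/2 v_max=135/4 a_max=15/2

final state: t=21/2, x=405/2, v=0 → d = 405/2
a_max = (135/8−0)/(9/4−0) = 15/2
max v = 135/4 over t∈[9/2,6] → v_max = 135/4
check: 135/4·(9/2+3/2) = 405/2 ✓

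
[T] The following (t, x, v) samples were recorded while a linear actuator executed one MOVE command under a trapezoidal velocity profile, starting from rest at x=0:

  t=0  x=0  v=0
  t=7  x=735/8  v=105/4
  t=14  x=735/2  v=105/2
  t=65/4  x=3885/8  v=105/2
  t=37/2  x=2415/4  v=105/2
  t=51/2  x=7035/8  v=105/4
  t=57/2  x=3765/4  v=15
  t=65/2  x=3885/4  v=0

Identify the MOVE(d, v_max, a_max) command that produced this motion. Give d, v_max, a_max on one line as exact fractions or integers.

d=3885/4 v_max=105/2 a_max=15/4

final state: t=65/2, x=3885/4, v=0 → d = 3885/4
a_max = (105/4−0)/(7−0) = 15/4
max v = 105/2 over t∈[14,37/2] → v_max = 105/2
check: 105/2·(14+9/2) = 3885/4 ✓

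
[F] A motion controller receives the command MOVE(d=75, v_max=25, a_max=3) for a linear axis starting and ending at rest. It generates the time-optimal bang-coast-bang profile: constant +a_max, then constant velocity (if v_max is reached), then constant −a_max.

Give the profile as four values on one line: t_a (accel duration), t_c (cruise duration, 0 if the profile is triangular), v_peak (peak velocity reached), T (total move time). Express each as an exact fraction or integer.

vₘ²/aₘ = 25²/3 = 625/3
75 < 625/3 so t_c = 0
v_peak = √(75·3) = √225 = 15
t_a = 15/3 = 5; t_c = 0
T = 2·5 = 10

t_a=5 t_c=0 v_peak=15 T=10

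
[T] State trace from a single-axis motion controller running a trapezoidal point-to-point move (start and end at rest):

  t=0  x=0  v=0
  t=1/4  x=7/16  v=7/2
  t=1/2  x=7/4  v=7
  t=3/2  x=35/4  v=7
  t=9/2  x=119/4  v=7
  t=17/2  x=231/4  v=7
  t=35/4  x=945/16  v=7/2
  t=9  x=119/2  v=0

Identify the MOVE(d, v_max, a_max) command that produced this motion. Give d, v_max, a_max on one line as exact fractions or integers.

d=119/2 v_max=7 a_max=14

final state: t=9, x=119/2, v=0 → d = 119/2
a_max = (7/2−0)/(1/4−0) = 14
max v = 7 over t∈[1/2,17/2] → v_max = 7
check: 7·(1/2+8) = 119/2 ✓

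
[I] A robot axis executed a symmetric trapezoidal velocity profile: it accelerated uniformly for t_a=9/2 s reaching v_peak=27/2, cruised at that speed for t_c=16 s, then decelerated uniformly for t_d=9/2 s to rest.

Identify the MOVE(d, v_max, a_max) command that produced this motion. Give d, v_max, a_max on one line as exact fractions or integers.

d=1107/4 v_max=27/2 a_max=3

a_max = (27/2)/(9/2) = 3
d_a = ½·27/2·9/2 = 243/8; d_c = 27/2·16 = 216
d = 2·243/8 + 216 = 1107/4
t_c = 16 > 0 so v_max = 27/2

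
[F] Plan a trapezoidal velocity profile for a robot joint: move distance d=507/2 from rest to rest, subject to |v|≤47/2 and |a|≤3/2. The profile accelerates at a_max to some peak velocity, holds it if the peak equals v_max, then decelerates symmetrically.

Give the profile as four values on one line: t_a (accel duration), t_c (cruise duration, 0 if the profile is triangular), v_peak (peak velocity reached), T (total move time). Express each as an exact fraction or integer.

v_max²/a_max = (47/2)²/(3/2) = 2209/6
507/2 < 2209/6 ⇒ no cruise
v_peak = √(507/2·3/2) = √(1521/4) = 39/2
t_a = (39/2)/(3/2) = 13; t_c = 0
T = 2·13 = 26

t_a=13 t_c=0 v_peak=39/2 T=26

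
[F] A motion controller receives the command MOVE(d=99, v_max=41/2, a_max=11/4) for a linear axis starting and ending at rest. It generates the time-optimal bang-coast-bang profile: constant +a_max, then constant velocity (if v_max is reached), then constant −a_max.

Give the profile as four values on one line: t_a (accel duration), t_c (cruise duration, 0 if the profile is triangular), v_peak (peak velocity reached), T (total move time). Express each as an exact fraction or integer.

vₘ²/aₘ = (41/2)²/(11/4) = 1681/11
99 < 1681/11 ⇒ no cruise
v_peak = √(99·11/4) = √(1089/4) = 33/2
t_a = (33/2)/(11/4) = 6; t_c = 0
T = 2·6 = 12

t_a=6 t_c=0 v_peak=33/2 T=12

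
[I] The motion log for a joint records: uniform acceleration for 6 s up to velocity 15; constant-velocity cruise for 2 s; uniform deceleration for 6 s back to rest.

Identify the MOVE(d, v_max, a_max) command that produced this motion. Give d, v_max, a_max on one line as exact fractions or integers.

d=120 v_max=15 a_max=5/2

a_max = 15/6 = 5/2
d_a = ½·15·6 = 45; d_c = 15·2 = 30
d = 2·45 + 30 = 120
t_c = 2 > 0 → v_max = v_peak = 15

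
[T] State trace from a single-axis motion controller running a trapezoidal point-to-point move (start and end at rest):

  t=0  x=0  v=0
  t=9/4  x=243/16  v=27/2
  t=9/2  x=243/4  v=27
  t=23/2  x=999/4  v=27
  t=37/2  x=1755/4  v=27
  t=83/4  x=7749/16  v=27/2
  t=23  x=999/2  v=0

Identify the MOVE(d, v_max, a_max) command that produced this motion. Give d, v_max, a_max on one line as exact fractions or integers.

d=999/2 v_max=27 a_max=6

final state: t=23, x=999/2, v=0 → d = 999/2
a_max = (27/2−0)/(9/4−0) = 6
max v = 27 over t∈[9/2,37/2] → v_max = 27
check: 27·(9/2+14) = 999/2 ✓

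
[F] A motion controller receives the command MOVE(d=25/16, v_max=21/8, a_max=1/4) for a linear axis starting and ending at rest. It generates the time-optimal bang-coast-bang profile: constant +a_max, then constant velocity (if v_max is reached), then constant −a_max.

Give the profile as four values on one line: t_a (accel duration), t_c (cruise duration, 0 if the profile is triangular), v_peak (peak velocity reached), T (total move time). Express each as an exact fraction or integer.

v_max²/a_max = (21/8)²/(1/4) = 441/16
25/16 < 441/16 so t_c = 0
v_peak = √(25/16·1/4) = √(25/64) = 5/8
t_a = (5/8)/(1/4) = 5/2; t_c = 0
T = 2·5/2 = 5

t_a=5/2 t_c=0 v_peak=5/8 T=5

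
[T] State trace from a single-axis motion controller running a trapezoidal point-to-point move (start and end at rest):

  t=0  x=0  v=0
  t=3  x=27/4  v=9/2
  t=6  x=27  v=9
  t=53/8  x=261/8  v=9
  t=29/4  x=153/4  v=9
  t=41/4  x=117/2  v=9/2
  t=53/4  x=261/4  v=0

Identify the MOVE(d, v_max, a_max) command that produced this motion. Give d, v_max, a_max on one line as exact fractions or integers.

final state: t=53/4, x=261/4, v=0 → d = 261/4
a_max = (9/2−0)/(3−0) = 3/2
max v = 9 over t∈[6,29/4] → v_max = 9
check: 9·(6+5/4) = 261/4 ✓

d=261/4 v_max=9 a_max=3/2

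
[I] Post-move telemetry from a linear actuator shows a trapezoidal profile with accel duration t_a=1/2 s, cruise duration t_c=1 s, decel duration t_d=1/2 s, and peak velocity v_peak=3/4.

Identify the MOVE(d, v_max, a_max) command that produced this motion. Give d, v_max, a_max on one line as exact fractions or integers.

d=9/8 v_max=3/4 a_max=3/2

a_max = (3/4)/(1/2) = 3/2
d_a = ½·3/4·1/2 = 3/16; d_c = 3/4·1 = 3/4
d = 2·3/16 + 3/4 = 9/8
t_c = 1 > 0 ⇒ limit active, v_max = 3/4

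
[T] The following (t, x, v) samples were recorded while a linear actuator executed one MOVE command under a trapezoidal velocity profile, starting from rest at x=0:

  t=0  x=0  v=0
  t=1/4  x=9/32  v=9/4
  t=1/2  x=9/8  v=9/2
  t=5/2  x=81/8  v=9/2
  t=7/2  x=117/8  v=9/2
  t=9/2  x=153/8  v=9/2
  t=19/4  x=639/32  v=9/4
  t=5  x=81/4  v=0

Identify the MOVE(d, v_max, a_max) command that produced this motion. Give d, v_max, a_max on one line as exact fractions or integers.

final state: t=5, x=81/4, v=0 → d = 81/4
a_max = (9/4−0)/(1/4−0) = 9
max v = 9/2 over t∈[1/2,9/2] → v_max = 9/2
check: 9/2·(1/2+4) = 81/4 ✓

d=81/4 v_max=9/2 a_max=9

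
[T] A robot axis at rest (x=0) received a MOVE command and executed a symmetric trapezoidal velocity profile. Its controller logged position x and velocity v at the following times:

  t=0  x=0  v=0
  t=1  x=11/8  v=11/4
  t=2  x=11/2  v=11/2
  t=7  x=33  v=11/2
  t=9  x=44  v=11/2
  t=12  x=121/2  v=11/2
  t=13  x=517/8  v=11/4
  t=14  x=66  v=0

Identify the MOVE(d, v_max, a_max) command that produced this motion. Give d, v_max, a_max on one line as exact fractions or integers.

final state: t=14, x=66, v=0 → d = 66
a_max = (11/4−0)/(1−0) = 11/4
max v = 11/2 over t∈[2,12] → v_max = 11/2
check: 11/2·(2+10) = 66 ✓

d=66 v_max=11/2 a_max=11/4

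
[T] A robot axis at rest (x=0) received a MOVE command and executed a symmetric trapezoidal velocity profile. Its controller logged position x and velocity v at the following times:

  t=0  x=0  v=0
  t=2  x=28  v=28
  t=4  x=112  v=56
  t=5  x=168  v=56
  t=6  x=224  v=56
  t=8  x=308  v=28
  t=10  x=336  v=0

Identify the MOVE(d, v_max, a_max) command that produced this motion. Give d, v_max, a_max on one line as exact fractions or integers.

final state: t=10, x=336, v=0 → d = 336
a_max = (28−0)/(2−0) = 14
max v = 56 over t∈[4,6] → v_max = 56
check: 56·(4+2) = 336 ✓

d=336 v_max=56 a_max=14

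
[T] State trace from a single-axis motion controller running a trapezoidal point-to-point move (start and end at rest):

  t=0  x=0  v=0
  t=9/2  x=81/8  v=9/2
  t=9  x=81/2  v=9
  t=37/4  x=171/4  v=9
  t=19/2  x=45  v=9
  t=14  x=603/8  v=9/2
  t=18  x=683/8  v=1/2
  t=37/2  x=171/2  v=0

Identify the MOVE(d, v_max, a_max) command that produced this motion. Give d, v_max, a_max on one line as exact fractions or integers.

final state: t=37/2, x=171/2, v=0 → d = 171/2
a_max = (9/2−0)/(9/2−0) = 1
max v = 9 over t∈[9,19/2] → v_max = 9
check: 9·(9+1/2) = 171/2 ✓

d=171/2 v_max=9 a_max=1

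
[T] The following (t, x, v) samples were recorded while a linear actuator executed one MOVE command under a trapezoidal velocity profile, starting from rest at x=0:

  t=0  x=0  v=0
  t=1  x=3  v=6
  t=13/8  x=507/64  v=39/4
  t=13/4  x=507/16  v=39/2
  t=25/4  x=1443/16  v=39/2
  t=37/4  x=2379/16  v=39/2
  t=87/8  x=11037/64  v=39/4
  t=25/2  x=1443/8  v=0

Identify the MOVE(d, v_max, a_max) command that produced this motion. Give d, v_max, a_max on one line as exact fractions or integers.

d=1443/8 v_max=39/2 a_max=6

final state: t=25/2, x=1443/8, v=0 → d = 1443/8
a_max = (6−0)/(1−0) = 6
max v = 39/2 over t∈[13/4,37/4] → v_max = 39/2
check: 39/2·(13/4+6) = 1443/8 ✓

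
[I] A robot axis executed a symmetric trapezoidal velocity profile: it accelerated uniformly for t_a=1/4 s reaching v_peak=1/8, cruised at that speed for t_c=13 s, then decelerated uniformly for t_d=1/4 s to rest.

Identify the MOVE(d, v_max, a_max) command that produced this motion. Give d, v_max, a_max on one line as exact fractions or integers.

d=53/32 v_max=1/8 a_max=1/2

a_max = (1/8)/(1/4) = 1/2
d_a = ½·1/8·1/4 = 1/64; d_c = 1/8·13 = 13/8
d = 2·1/64 + 13/8 = 53/32
t_c = 13 > 0 ⇒ limit active, v_max = 1/8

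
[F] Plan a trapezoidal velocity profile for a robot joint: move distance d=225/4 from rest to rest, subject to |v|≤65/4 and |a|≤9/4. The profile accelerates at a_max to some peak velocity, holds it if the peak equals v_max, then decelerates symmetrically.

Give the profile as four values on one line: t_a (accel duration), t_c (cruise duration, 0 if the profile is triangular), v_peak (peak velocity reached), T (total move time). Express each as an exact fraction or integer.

t_a=5 t_c=0 v_peak=45/4 T=10

v_max²/a_max = (65/4)²/(9/4) = 4225/36
225/4 < 4225/36 so t_c = 0
v_peak = √(225/4·9/4) = √(2025/16) = 45/4
t_a = (45/4)/(9/4) = 5; t_c = 0
T = 2·5 = 10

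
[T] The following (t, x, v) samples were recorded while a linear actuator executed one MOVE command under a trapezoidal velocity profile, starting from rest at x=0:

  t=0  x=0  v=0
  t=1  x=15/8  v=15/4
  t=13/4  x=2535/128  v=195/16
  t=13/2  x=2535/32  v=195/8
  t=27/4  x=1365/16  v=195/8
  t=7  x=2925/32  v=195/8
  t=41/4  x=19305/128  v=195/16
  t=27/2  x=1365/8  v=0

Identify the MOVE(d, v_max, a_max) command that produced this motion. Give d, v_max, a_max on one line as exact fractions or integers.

d=1365/8 v_max=195/8 a_max=15/4

final state: t=27/2, x=1365/8, v=0 → d = 1365/8
a_max = (15/4−0)/(1−0) = 15/4
max v = 195/8 over t∈[13/2,7] → v_max = 195/8
check: 195/8·(13/2+1/2) = 1365/8 ✓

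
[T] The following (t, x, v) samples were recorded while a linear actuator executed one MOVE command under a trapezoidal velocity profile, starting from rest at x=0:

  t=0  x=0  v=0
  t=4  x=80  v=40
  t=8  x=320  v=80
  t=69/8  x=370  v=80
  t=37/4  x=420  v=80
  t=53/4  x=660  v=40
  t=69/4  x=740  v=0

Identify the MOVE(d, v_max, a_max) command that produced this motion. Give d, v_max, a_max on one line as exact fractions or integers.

final state: t=69/4, x=740, v=0 → d = 740
a_max = (40−0)/(4−0) = 10
max v = 80 over t∈[8,37/4] → v_max = 80
check: 80·(8+5/4) = 740 ✓

d=740 v_max=80 a_max=10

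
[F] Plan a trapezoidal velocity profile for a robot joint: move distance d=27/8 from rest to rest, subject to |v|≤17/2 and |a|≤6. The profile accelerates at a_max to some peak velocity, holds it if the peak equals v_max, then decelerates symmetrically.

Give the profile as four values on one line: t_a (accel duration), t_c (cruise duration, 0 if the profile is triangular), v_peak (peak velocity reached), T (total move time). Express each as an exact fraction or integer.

v_max²/a_max = (17/2)²/6 = 289/24
27/8 < 289/24 so t_c = 0
v_peak = √(27/8·6) = √(81/4) = 9/2
t_a = (9/2)/6 = 3/4; t_c = 0
T = 2·3/4 = 3/2

t_a=3/4 t_c=0 v_peak=9/2 T=3/2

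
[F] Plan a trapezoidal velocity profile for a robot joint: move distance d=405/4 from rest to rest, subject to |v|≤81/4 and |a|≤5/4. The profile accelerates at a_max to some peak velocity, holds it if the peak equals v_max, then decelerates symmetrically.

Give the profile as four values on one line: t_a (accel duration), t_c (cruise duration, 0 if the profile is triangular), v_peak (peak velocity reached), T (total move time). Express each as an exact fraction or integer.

t_a=9 t_c=0 v_peak=45/4 T=18

(v_max)²/a_max = (81/4)²/(5/4) = 6561/20
405/4 < 6561/20 → triangular
v_peak = √(405/4·5/4) = √(2025/16) = 45/4
t_a = (45/4)/(5/4) = 9; t_c = 0
T = 2·9 = 18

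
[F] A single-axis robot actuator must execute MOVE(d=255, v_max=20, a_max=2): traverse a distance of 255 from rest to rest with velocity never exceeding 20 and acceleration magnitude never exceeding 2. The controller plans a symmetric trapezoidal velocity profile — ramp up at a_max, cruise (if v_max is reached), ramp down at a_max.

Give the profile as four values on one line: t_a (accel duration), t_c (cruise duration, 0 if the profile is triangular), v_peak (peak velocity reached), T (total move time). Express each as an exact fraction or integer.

v_max²/a_max = 20²/2 = 200
255 ≥ 200 ⇒ cruise phase
t_a = 20/2 = 10; v_peak = 20
d_cruise = 255 − 200 = 55; t_c = 55/20 = 11/4
T = 2·10 + 11/4 = 91/4

t_a=10 t_c=11/4 v_peak=20 T=91/4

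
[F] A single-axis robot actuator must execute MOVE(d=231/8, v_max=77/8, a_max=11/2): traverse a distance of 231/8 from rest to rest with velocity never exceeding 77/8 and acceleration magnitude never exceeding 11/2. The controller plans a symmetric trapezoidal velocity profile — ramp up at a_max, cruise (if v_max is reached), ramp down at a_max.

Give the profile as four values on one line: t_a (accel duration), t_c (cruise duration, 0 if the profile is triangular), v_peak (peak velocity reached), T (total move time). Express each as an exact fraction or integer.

v_max²/a_max = (77/8)²/(11/2) = 539/32
231/8 ≥ 539/32 so v_max reached
t_a = (77/8)/(11/2) = 7/4; v_peak = 77/8
d_cruise = 231/8 − 539/32 = 385/32; t_c = (385/32)/(77/8) = 5/4
T = 2·7/4 + 5/4 = 19/4

t_a=7/4 t_c=5/4 v_peak=77/8 T=19/4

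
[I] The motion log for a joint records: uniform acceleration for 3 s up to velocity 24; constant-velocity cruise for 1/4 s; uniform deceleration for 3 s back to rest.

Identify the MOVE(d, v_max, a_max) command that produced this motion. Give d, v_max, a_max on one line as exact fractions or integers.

d=78 v_max=24 a_max=8

a_max = 24/3 = 8
d_a = ½·24·3 = 36; d_c = 24·1/4 = 6
d = 2·36 + 6 = 78
t_c = 1/4 > 0 ⇒ limit active, v_max = 24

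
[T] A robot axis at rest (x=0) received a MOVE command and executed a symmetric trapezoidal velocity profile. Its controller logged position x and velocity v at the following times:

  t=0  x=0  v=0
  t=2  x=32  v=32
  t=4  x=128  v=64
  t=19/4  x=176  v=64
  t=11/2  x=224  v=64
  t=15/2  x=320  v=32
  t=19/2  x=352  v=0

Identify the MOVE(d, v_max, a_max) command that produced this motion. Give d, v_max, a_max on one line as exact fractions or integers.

final state: t=19/2, x=352, v=0 → d = 352
a_max = (32−0)/(2−0) = 16
max v = 64 over t∈[4,11/2] → v_max = 64
check: 64·(4+3/2) = 352 ✓

d=352 v_max=64 a_max=16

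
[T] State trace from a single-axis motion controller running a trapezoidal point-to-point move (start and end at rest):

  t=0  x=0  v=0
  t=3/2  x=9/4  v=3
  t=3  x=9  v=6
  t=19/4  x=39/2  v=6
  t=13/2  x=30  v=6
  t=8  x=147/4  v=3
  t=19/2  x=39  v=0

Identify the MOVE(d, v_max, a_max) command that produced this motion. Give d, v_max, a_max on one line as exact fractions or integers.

d=39 v_max=6 a_max=2

final state: t=19/2, x=39, v=0 → d = 39
a_max = (3−0)/(3/2−0) = 2
max v = 6 over t∈[3,13/2] → v_max = 6
check: 6·(3+7/2) = 39 ✓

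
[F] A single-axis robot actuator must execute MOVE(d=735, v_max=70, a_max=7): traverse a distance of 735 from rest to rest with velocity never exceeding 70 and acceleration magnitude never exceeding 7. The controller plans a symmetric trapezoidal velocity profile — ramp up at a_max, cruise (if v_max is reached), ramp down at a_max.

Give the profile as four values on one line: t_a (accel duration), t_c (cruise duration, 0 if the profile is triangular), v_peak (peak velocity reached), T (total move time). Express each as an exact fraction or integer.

t_a=10 t_c=1/2 v_peak=70 T=41/2

(v_max)²/a_max = 70²/7 = 700
735 ≥ 700 so v_max reached
t_a = 70/7 = 10; v_peak = 70
d_cruise = 735 − 700 = 35; t_c = 35/70 = 1/2
T = 2·10 + 1/2 = 41/2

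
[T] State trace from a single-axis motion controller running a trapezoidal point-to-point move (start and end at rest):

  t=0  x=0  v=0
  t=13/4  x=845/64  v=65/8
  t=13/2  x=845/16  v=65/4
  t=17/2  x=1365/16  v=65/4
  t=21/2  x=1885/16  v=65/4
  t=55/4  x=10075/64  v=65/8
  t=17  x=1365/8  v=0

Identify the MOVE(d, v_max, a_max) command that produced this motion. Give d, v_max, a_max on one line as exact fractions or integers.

final state: t=17, x=1365/8, v=0 → d = 1365/8
a_max = (65/8−0)/(13/4−0) = 5/2
max v = 65/4 over t∈[13/2,21/2] → v_max = 65/4
check: 65/4·(13/2+4) = 1365/8 ✓

d=1365/8 v_max=65/4 a_max=5/2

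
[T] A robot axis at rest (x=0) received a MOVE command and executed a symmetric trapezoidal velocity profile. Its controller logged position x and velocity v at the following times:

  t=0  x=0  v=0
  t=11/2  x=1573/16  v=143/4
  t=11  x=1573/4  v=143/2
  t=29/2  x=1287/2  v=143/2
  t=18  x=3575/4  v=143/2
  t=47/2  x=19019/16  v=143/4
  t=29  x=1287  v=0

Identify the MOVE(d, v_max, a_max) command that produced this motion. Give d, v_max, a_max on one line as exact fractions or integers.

d=1287 v_max=143/2 a_max=13/2

final state: t=29, x=1287, v=0 → d = 1287
a_max = (143/4−0)/(11/2−0) = 13/2
max v = 143/2 over t∈[11,18] → v_max = 143/2
check: 143/2·(11+7) = 1287 ✓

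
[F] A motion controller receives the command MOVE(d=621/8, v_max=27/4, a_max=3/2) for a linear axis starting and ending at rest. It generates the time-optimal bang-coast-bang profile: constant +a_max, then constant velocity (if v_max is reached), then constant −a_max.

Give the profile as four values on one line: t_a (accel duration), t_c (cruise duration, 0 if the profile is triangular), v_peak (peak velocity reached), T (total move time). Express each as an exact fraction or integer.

(v_max)²/a_max = (27/4)²/(3/2) = 243/8
621/8 ≥ 243/8 → trapezoidal
t_a = (27/4)/(3/2) = 9/2; v_peak = 27/4
d_cruise = 621/8 − 243/8 = 189/4; t_c = (189/4)/(27/4) = 7
T = 2·9/2 + 7 = 16

t_a=9/2 t_c=7 v_peak=27/4 T=16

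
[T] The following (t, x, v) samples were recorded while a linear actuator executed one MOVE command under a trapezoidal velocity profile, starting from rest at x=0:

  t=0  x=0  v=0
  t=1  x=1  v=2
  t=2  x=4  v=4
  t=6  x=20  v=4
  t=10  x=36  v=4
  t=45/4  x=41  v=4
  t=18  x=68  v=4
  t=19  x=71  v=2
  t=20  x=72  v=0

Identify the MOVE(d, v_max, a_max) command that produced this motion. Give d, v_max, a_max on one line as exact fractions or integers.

d=72 v_max=4 a_max=2

final state: t=20, x=72, v=0 → d = 72
a_max = (2−0)/(1−0) = 2
max v = 4 over t∈[2,18] → v_max = 4
check: 4·(2+16) = 72 ✓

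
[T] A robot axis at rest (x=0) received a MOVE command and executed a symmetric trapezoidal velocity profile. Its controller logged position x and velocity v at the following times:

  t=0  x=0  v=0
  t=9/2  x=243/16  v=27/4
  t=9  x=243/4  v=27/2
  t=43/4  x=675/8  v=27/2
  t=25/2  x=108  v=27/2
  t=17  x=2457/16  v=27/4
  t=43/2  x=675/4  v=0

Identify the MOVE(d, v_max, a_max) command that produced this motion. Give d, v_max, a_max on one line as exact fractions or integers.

final state: t=43/2, x=675/4, v=0 → d = 675/4
a_max = (27/4−0)/(9/2−0) = 3/2
max v = 27/2 over t∈[9,25/2] → v_max = 27/2
check: 27/2·(9+7/2) = 675/4 ✓

d=675/4 v_max=27/2 a_max=3/2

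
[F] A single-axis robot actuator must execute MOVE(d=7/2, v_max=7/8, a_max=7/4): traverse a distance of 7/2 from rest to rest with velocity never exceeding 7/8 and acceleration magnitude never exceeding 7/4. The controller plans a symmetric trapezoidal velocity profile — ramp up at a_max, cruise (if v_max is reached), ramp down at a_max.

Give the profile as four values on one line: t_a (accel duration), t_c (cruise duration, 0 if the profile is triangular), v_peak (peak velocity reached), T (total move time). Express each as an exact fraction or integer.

(v_max)²/a_max = (7/8)²/(7/4) = 7/16
7/2 ≥ 7/16 → trapezoidal
t_a = (7/8)/(7/4) = 1/2; v_peak = 7/8
d_cruise = 7/2 − 7/16 = 49/16; t_c = (49/16)/(7/8) = 7/2
T = 2·1/2 + 7/2 = 9/2

t_a=1/2 t_c=7/2 v_peak=7/8 T=9/2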